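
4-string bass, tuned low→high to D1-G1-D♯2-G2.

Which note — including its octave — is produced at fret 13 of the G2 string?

Each fret is one semitone, so G2 + 13 = G♯3.
(Equivalently spelled A♭3.)

G♯3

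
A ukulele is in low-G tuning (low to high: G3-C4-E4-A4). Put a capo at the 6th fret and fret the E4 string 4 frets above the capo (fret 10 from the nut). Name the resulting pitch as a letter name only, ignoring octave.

D

The capo raises the open E4 by 6 semitones to A#4; fretting 4 more gives E4 + 6 + 4 = E4 + 10 semitones, landing on D.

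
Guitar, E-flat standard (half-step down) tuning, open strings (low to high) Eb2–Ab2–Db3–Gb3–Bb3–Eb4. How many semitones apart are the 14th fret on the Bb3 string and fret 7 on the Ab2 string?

Bb3 at fret 14 → C5 (MIDI 72); Ab2 at fret 7 → Eb3 (MIDI 51).
72 − 51 = 21, so the two pitches are 21 semitones apart, with C5 the higher.

21 semitones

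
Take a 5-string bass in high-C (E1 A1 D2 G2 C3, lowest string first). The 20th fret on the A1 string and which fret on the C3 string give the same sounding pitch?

A1 at fret 20 is A1 + 20 semitones = F3.
The open C3 string is 15 semitones above the open A1, so the same pitch on the C3 string lies at fret 20 − 15 = 5.

5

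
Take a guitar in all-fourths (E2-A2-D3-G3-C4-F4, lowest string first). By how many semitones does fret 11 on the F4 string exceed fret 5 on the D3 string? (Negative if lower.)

21 semitones

F4 at fret 11 → E5 (MIDI 76); D3 at fret 5 → G3 (MIDI 55).
76 − 55 = 21, so the two pitches are 21 semitones apart.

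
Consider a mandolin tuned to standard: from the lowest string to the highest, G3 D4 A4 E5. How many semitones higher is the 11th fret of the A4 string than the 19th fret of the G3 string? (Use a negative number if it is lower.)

6 semitones

A4 at fret 11 → G#5 (MIDI 80); G3 at fret 19 → D5 (MIDI 74).
80 − 74 = 6, so the two pitches are 6 semitones apart.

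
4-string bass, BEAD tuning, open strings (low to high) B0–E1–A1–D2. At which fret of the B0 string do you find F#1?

F#1 is 7 semitones above the open B0 (B–C–C#–D–D#–E–F–F#), so it sits at fret 7.

7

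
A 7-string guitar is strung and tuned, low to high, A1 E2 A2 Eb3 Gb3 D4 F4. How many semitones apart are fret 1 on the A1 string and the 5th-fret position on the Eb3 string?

A1 at fret 1 → Bb1 (MIDI 34); Eb3 at fret 5 → Ab3 (MIDI 56).
34 − 56 = -22, so the two pitches are 22 semitones apart, with Ab3 the higher.

22 semitones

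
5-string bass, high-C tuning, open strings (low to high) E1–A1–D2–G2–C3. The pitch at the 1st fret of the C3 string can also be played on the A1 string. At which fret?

16

Fret 1 on C3 is MIDI 48 + 1 = 49 (C♯3). On the A1 string (open MIDI 33), that pitch is 49 − 33 = fret 16.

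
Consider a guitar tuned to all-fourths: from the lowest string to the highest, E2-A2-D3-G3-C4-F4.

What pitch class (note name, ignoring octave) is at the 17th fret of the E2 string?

Each fret is one semitone, so E2 + 17 = A.

A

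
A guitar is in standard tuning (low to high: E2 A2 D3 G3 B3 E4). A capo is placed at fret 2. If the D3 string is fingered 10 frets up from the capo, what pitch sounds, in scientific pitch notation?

The capo raises the open D3 by 2 semitones to E3; fretting 10 more gives D3 + 2 + 10 = D3 + 12 semitones = D4.

D4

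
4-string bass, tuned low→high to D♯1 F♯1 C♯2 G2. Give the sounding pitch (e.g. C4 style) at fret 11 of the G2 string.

G2 is MIDI 43. Adding 11 gives 54, which is F♯3.
(Equivalently spelled G♭3.)

F♯3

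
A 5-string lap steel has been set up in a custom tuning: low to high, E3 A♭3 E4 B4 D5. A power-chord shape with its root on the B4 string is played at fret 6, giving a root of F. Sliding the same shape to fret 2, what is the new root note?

Moving from fret 6 to fret 2 shifts the root by -4 semitones.
F down 4 semitones is D♭.

D♭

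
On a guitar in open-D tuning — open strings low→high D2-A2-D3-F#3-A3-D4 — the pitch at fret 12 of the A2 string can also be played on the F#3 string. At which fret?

3

Fret 12 on A2 is MIDI 45 + 12 = 57 (A3). On the F#3 string (open MIDI 54), that pitch is 57 − 54 = fret 3.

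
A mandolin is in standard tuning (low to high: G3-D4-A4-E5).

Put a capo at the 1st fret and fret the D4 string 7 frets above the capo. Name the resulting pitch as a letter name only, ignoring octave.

The capo raises the open D4 by 1 semitone to D#4; fretting 7 more gives D4 + 1 + 7 = D4 + 8 semitones, landing on A#.

A#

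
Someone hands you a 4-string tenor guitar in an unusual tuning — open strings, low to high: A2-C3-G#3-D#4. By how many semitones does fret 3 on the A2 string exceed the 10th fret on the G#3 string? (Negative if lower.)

A2 at fret 3 → C3 (MIDI 48); G#3 at fret 10 → F#4 (MIDI 66).
48 − 66 = -18, so the two pitches are 18 semitones apart.

-18 semitones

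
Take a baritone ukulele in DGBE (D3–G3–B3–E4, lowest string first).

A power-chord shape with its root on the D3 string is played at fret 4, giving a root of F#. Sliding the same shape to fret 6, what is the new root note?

Moving from fret 4 to fret 6 shifts the root by 2 semitones.
F# up 2 semitones is G#.

G#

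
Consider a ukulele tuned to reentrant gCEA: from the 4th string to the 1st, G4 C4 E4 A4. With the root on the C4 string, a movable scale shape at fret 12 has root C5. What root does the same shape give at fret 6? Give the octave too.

Moving from fret 12 to fret 6 shifts the root by -6 semitones.
C5 down 6 semitones is F#4.

F#4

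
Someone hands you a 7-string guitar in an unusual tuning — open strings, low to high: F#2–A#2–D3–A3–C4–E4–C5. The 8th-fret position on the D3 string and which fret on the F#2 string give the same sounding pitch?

16

D3 at fret 8 is D3 + 8 semitones = A#3.
The open F#2 string is 8 semitones below the open D3, so the same pitch on the F#2 string lies at fret 8 + 8 = 16.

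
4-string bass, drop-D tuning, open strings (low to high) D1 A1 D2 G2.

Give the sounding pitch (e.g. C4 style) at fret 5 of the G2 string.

Each fret is one semitone, so G2 + 5 = C3.

C3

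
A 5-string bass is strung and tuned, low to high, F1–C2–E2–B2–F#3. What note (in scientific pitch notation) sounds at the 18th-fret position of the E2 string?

A#3

E2 is MIDI 40. Adding 18 gives 58, which is A#3.
(Equivalently spelled Bb3.)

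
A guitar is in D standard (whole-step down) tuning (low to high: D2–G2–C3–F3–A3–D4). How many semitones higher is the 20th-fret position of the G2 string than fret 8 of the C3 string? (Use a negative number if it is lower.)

G2 at fret 20 → D#4 (MIDI 63); C3 at fret 8 → G#3 (MIDI 56).
63 − 56 = 7, so the two pitches are 7 semitones apart.

7 semitones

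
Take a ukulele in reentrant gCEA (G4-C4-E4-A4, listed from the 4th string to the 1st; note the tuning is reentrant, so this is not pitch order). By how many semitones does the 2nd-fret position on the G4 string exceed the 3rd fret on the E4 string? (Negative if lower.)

G4 at fret 2 → A4 (MIDI 69); E4 at fret 3 → G4 (MIDI 67).
69 − 67 = 2, so the two pitches are 2 semitones apart.

2 semitones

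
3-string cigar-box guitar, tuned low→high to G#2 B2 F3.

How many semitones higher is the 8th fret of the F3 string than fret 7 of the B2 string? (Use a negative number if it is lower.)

F3 at fret 8 → C#4 (MIDI 61); B2 at fret 7 → F#3 (MIDI 54).
61 − 54 = 7, so the two pitches are 7 semitones apart.

7 semitones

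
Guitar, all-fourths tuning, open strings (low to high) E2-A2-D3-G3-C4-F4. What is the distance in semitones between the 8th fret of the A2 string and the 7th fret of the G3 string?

A2 at fret 8 → F3 (MIDI 53); G3 at fret 7 → D4 (MIDI 62).
53 − 62 = -9, so the two pitches are 9 semitones apart, with D4 the higher.

9 semitones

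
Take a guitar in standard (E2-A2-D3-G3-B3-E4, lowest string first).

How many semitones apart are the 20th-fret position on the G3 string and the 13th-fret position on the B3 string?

3 semitones

G3 at fret 20 → D#5 (MIDI 75); B3 at fret 13 → C5 (MIDI 72).
75 − 72 = 3, so the two pitches are 3 semitones apart, with D#5 the higher.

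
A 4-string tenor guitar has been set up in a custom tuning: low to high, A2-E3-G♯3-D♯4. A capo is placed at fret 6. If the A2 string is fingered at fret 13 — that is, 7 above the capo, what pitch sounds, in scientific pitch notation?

The capo raises the open A2 by 6 semitones to D♯3; fretting 7 more gives A2 + 6 + 7 = A2 + 13 semitones = A♯3.

A♯3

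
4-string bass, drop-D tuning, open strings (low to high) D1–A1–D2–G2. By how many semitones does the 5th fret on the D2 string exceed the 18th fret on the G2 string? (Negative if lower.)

D2 at fret 5 → G2 (MIDI 43); G2 at fret 18 → C♯4 (MIDI 61).
43 − 61 = -18, so the two pitches are 18 semitones apart.

-18 semitones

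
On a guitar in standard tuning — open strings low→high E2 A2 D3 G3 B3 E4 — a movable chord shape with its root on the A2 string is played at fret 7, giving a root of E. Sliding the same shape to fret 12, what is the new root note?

A

Moving from fret 7 to fret 12 shifts the root by 5 semitones.
E up 5 semitones is A.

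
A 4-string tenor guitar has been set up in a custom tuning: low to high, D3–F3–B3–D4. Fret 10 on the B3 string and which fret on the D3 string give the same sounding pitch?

19

Fret 10 on B3 is MIDI 59 + 10 = 69 (A4). On the D3 string (open MIDI 50), that pitch is 69 − 50 = fret 19.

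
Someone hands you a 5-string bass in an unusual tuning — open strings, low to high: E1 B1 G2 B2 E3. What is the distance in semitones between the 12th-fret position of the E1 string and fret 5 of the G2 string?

E1 at fret 12 → E2 (MIDI 40); G2 at fret 5 → C3 (MIDI 48).
40 − 48 = -8, so the two pitches are 8 semitones apart, with C3 the higher.

8 semitones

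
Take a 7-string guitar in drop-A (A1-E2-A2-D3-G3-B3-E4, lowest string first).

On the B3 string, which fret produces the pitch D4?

3

D4 is 3 semitones above the open B3 (B–C–C#–D), so it sits at fret 3.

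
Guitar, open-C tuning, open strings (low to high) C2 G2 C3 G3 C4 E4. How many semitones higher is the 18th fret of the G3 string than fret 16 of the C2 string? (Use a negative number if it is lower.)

G3 at fret 18 → C#5 (MIDI 73); C2 at fret 16 → E3 (MIDI 52).
73 − 52 = 21, so the two pitches are 21 semitones apart.

21 semitones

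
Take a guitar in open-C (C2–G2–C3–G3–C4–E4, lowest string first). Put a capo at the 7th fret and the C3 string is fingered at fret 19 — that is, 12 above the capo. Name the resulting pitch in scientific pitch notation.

G4

The capo raises the open C3 by 7 semitones to G3; fretting 12 more gives C3 + 7 + 12 = C3 + 19 semitones = G4.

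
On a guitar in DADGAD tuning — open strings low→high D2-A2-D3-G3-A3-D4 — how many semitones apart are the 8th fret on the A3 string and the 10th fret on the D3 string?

5 semitones

A3 at fret 8 → F4 (MIDI 65); D3 at fret 10 → C4 (MIDI 60).
65 − 60 = 5, so the two pitches are 5 semitones apart, with F4 the higher.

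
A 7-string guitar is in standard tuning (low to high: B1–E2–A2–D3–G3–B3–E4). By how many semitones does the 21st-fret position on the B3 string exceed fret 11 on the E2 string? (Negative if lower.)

B3 at fret 21 → G♯5 (MIDI 80); E2 at fret 11 → D♯3 (MIDI 51).
80 − 51 = 29, so the two pitches are 29 semitones apart.

29 semitones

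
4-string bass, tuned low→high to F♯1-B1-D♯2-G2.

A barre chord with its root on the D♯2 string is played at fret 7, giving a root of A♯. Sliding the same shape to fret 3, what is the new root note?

F♯

Moving from fret 7 to fret 3 shifts the root by -4 semitones.
A♯ down 4 semitones is F♯.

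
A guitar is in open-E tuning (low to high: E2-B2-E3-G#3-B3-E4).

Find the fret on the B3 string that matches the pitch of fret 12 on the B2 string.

B2 at fret 12 is B2 + 12 semitones = B3.
The open B3 string is 12 semitones above the open B2, so the same pitch on the B3 string lies at fret 12 − 12 = 0.

0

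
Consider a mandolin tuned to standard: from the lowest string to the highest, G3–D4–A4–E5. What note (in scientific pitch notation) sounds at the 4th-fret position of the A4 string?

C♯5

A4 is MIDI 69. Adding 4 gives 73, which is C♯5.
(Equivalently spelled D♭5.)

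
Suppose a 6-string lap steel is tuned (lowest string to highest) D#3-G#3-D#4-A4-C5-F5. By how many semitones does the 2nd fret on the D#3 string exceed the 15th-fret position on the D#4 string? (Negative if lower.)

-25 semitones

D#3 at fret 2 → F3 (MIDI 53); D#4 at fret 15 → F#5 (MIDI 78).
53 − 78 = -25, so the two pitches are 25 semitones apart.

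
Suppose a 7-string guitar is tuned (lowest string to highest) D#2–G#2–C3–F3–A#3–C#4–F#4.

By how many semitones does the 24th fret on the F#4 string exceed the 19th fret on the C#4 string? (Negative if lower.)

10 semitones

F#4 at fret 24 → F#6 (MIDI 90); C#4 at fret 19 → G#5 (MIDI 80).
90 − 80 = 10, so the two pitches are 10 semitones apart.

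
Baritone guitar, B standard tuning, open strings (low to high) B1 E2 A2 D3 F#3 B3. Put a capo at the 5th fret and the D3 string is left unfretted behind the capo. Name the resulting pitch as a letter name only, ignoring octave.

The capo raises the open D3 by 5 semitones to G3; fretting 0 more gives D3 + 5 + 0 = D3 + 5 semitones, landing on G.

G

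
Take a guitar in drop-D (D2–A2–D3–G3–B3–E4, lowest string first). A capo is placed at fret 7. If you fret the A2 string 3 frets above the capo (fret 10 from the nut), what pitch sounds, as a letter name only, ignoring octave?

G

The capo raises the open A2 by 7 semitones to E3; fretting 3 more gives A2 + 7 + 3 = A2 + 10 semitones, landing on G.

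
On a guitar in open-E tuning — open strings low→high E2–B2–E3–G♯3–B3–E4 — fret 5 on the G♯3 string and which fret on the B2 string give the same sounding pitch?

Fret 5 on G♯3 is MIDI 56 + 5 = 61 (C♯4). On the B2 string (open MIDI 47), that pitch is 61 − 47 = fret 14.

14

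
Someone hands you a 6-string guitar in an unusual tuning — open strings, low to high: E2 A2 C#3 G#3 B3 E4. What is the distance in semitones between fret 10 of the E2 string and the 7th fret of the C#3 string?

E2 at fret 10 → D3 (MIDI 50); C#3 at fret 7 → G#3 (MIDI 56).
50 − 56 = -6, so the two pitches are 6 semitones apart, with G#3 the higher.

6 semitones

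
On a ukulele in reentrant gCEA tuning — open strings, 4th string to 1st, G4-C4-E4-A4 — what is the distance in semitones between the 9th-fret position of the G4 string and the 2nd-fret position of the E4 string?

10 semitones

G4 at fret 9 → E5 (MIDI 76); E4 at fret 2 → F♯4 (MIDI 66).
76 − 66 = 10, so the two pitches are 10 semitones apart, with E5 the higher.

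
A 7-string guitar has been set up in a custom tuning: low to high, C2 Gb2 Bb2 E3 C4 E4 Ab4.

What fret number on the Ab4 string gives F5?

9

F5 is 9 semitones above the open Ab4 (Ab–A–Bb–B–C–Db–D–Eb–E–F), so it sits at fret 9.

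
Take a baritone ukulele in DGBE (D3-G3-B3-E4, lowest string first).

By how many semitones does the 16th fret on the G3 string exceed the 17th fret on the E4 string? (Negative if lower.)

G3 at fret 16 → B4 (MIDI 71); E4 at fret 17 → A5 (MIDI 81).
71 − 81 = -10, so the two pitches are 10 semitones apart.

-10 semitones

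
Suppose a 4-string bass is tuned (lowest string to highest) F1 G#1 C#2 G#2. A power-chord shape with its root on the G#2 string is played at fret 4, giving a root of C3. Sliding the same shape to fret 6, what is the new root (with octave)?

Moving from fret 4 to fret 6 shifts the root by 2 semitones.
C3 up 2 semitones is D3.

D3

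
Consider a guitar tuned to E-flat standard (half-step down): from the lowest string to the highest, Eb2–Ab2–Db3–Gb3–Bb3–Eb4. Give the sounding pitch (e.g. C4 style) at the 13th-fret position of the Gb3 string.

Each fret is one semitone, so Gb3 + 13 = G4.

G4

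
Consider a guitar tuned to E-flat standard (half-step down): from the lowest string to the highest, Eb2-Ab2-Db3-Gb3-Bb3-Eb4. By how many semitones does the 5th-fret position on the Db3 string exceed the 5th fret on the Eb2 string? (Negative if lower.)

Db3 at fret 5 → Gb3 (MIDI 54); Eb2 at fret 5 → Ab2 (MIDI 44).
54 − 44 = 10, so the two pitches are 10 semitones apart.

10 semitones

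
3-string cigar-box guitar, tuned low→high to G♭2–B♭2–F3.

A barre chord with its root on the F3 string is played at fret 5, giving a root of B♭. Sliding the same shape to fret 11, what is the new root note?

Moving from fret 5 to fret 11 shifts the root by 6 semitones.
B♭ up 6 semitones is E.

E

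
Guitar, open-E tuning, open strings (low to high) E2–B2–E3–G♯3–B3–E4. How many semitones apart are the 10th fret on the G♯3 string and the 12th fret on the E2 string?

14 semitones

G♯3 at fret 10 → F♯4 (MIDI 66); E2 at fret 12 → E3 (MIDI 52).
66 − 52 = 14, so the two pitches are 14 semitones apart, with F♯4 the higher.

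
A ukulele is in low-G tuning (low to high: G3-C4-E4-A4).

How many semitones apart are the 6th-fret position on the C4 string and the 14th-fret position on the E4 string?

C4 at fret 6 → F♯4 (MIDI 66); E4 at fret 14 → F♯5 (MIDI 78).
66 − 78 = -12, so the two pitches are 12 semitones apart, with F♯5 the higher.

12 semitones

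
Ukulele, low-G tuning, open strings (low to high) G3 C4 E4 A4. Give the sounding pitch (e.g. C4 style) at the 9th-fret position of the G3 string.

G3 is MIDI 55. Adding 9 gives 64, which is E4.

E4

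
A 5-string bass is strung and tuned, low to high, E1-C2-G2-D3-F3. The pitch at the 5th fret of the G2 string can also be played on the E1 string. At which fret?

G2 at fret 5 is G2 + 5 semitones = C3.
The open E1 string is 15 semitones below the open G2, so the same pitch on the E1 string lies at fret 5 + 15 = 20.

20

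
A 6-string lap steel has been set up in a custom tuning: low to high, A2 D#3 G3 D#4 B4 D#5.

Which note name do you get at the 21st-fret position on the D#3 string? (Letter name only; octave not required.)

The open D#3 string plus 21 semitones: D#–E–F–F#–…–A#–B–C.

C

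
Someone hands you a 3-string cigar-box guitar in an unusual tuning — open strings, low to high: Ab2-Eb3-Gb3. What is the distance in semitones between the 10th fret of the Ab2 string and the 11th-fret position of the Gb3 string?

Ab2 at fret 10 → Gb3 (MIDI 54); Gb3 at fret 11 → F4 (MIDI 65).
54 − 65 = -11, so the two pitches are 11 semitones apart, with F4 the higher.

11 semitones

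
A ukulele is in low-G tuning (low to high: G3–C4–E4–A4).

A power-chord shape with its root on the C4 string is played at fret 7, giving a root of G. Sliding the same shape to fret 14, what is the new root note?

Moving from fret 7 to fret 14 shifts the root by 7 semitones.
G up 7 semitones is D.

D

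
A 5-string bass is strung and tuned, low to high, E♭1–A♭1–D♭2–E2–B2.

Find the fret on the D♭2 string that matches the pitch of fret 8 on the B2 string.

B2 at fret 8 is B2 + 8 semitones = G3.
The open D♭2 string is 10 semitones below the open B2, so the same pitch on the D♭2 string lies at fret 8 + 10 = 18.

18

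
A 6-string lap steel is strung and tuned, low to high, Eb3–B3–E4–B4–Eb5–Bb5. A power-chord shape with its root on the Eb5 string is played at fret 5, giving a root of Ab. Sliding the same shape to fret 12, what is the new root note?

Eb

Moving from fret 5 to fret 12 shifts the root by 7 semitones.
Ab up 7 semitones is Eb.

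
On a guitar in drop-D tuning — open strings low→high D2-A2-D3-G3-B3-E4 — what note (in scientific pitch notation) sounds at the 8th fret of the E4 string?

C5

Each fret is one semitone, so E4 + 8 = C5.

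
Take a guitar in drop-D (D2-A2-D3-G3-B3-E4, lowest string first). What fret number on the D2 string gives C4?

C4 is 22 semitones above the open D2 (D–D#–E–F–…–A#–B–C), so it sits at fret 22.

22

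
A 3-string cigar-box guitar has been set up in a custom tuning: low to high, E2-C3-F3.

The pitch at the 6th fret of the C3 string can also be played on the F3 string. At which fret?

Fret 6 on C3 is MIDI 48 + 6 = 54 (F♯3). On the F3 string (open MIDI 53), that pitch is 54 − 53 = fret 1.

1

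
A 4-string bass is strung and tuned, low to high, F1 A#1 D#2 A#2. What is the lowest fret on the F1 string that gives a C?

From F1, count semitones up the chromatic scale until reaching C: F–F#–G–G#–A–A#–B–C — 7 steps.

7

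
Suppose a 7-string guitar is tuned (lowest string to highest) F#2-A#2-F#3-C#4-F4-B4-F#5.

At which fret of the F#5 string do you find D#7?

D#7 is 21 semitones above the open F#5 (F#–G–G#–A–…–C#–D–D#), so it sits at fret 21.

21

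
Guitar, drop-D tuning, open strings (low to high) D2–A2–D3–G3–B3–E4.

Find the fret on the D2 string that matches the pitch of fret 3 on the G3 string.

G3 at fret 3 is G3 + 3 semitones = A♯3.
The open D2 string is 17 semitones below the open G3, so the same pitch on the D2 string lies at fret 3 + 17 = 20.

20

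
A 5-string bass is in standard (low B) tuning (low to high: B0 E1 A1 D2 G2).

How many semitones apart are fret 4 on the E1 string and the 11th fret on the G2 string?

E1 at fret 4 → G#1 (MIDI 32); G2 at fret 11 → F#3 (MIDI 54).
32 − 54 = -22, so the two pitches are 22 semitones apart, with F#3 the higher.

22 semitones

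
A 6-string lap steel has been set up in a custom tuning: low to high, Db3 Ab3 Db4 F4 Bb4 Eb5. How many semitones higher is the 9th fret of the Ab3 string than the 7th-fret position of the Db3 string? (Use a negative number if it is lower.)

9 semitones

Ab3 at fret 9 → F4 (MIDI 65); Db3 at fret 7 → Ab3 (MIDI 56).
65 − 56 = 9, so the two pitches are 9 semitones apart.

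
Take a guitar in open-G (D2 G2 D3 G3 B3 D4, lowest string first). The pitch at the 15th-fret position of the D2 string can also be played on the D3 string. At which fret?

3

D2 at fret 15 is D2 + 15 semitones = F3.
The open D3 string is 12 semitones above the open D2, so the same pitch on the D3 string lies at fret 15 − 12 = 3.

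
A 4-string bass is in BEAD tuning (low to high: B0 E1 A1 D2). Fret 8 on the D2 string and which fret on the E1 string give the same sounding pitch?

18

Fret 8 on D2 is MIDI 38 + 8 = 46 (A♯2). On the E1 string (open MIDI 28), that pitch is 46 − 28 = fret 18.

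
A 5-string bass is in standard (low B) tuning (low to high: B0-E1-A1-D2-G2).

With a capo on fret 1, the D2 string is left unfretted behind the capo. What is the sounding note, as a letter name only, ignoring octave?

D#

The capo raises the open D2 by 1 semitone to D#2; fretting 0 more gives D2 + 1 + 0 = D2 + 1 semitone, landing on D#.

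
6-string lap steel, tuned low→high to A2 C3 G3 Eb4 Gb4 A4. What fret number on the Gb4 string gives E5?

E5 is 10 semitones above the open Gb4 (Gb–G–Ab–A–…–D–Eb–E), so it sits at fret 10.

10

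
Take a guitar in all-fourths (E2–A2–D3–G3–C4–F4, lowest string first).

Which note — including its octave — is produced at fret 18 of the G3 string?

C#5

The open G3 string plus 18 semitones: G–G#–A–A#–…–B–C–C#.
The walk passes from B into C 2 times, so the octave number goes from 3 to 5.
(Equivalently spelled Db5.)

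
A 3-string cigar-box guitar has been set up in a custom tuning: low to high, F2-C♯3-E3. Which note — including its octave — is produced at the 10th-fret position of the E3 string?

The open E3 string plus 10 semitones: E–F–F#–G–…–C–C#–D.
The walk passes from B into C once, so the octave number goes from 3 to 4.

D4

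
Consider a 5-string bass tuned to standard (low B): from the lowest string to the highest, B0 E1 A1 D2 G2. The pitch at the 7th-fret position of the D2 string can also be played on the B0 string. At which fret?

D2 at fret 7 is D2 + 7 semitones = A2.
The open B0 string is 15 semitones below the open D2, so the same pitch on the B0 string lies at fret 7 + 15 = 22.

22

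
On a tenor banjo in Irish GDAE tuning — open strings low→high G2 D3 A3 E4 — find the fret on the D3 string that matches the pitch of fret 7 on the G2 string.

0

Fret 7 on G2 is MIDI 43 + 7 = 50 (D3). On the D3 string (open MIDI 50), that pitch is 50 − 50 = fret 0.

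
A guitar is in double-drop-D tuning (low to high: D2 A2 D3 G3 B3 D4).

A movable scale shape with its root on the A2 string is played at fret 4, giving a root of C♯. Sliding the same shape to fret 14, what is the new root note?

Moving from fret 4 to fret 14 shifts the root by 10 semitones.
C♯ up 10 semitones is B.

B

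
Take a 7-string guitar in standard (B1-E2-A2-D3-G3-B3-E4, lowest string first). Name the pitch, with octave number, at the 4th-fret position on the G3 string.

B3

Each fret is one semitone, so G3 + 4 = B3.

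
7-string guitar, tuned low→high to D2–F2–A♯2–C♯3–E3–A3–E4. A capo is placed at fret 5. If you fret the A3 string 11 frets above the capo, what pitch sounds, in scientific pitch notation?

C♯5

The capo raises the open A3 by 5 semitones to D4; fretting 11 more gives A3 + 5 + 11 = A3 + 16 semitones = C♯5.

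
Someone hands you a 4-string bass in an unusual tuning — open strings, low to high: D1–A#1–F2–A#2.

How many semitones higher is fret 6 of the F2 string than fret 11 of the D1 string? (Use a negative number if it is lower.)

F2 at fret 6 → B2 (MIDI 47); D1 at fret 11 → C#2 (MIDI 37).
47 − 37 = 10, so the two pitches are 10 semitones apart.

10 semitones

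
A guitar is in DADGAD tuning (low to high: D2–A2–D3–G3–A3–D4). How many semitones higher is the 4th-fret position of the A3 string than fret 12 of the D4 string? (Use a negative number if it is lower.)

A3 at fret 4 → C♯4 (MIDI 61); D4 at fret 12 → D5 (MIDI 74).
61 − 74 = -13, so the two pitches are 13 semitones apart.

-13 semitones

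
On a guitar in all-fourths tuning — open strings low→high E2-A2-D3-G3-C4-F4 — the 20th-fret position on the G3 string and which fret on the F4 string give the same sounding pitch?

Fret 20 on G3 is MIDI 55 + 20 = 75 (D#5). On the F4 string (open MIDI 65), that pitch is 75 − 65 = fret 10.

10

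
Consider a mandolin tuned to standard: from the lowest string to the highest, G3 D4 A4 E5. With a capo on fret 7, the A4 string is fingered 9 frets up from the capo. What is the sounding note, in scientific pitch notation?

The capo raises the open A4 by 7 semitones to E5; fretting 9 more gives A4 + 7 + 9 = A4 + 16 semitones = C#6.
(Also written Db.)

C#6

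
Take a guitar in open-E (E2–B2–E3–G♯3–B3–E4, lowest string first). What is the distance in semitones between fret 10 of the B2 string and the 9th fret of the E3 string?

4 semitones

B2 at fret 10 → A3 (MIDI 57); E3 at fret 9 → C♯4 (MIDI 61).
57 − 61 = -4, so the two pitches are 4 semitones apart, with C♯4 the higher.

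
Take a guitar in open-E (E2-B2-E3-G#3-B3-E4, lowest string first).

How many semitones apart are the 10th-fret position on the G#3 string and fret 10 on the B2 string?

9 semitones

G#3 at fret 10 → F#4 (MIDI 66); B2 at fret 10 → A3 (MIDI 57).
66 − 57 = 9, so the two pitches are 9 semitones apart, with F#4 the higher.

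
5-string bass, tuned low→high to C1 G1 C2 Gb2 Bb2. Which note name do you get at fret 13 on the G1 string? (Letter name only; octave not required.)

Each fret is one semitone, so G1 + 13 = Ab.

Ab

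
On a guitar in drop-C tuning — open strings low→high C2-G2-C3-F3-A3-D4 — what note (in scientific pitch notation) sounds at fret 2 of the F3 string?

The open F3 string plus 2 semitones: F–F#–G.
No B→C boundary is crossed, so the octave stays at 3.

G3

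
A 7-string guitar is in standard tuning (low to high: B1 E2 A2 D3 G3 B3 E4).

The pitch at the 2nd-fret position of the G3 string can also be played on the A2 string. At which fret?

12

Fret 2 on G3 is MIDI 55 + 2 = 57 (A3). On the A2 string (open MIDI 45), that pitch is 57 − 45 = fret 12.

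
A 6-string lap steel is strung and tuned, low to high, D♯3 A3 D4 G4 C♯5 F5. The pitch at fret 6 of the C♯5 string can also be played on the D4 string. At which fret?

C♯5 at fret 6 is C♯5 + 6 semitones = G5.
The open D4 string is 11 semitones below the open C♯5, so the same pitch on the D4 string lies at fret 6 + 11 = 17.

17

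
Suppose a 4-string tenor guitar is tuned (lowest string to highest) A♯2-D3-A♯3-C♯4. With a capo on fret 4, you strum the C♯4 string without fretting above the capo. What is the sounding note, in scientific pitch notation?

F4

The capo raises the open C♯4 by 4 semitones to F4; fretting 0 more gives C♯4 + 4 + 0 = C♯4 + 4 semitones = F4.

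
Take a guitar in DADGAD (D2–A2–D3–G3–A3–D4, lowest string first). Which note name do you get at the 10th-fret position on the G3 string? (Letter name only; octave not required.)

F

The open G3 string plus 10 semitones: G–G#–A–A#–…–D#–E–F.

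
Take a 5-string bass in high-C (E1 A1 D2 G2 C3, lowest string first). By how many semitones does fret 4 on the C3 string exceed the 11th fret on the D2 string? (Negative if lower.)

3 semitones

C3 at fret 4 → E3 (MIDI 52); D2 at fret 11 → C♯3 (MIDI 49).
52 − 49 = 3, so the two pitches are 3 semitones apart.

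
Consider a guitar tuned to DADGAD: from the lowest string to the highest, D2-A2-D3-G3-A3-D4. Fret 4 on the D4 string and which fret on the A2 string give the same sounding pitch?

21

D4 at fret 4 is D4 + 4 semitones = F#4.
The open A2 string is 17 semitones below the open D4, so the same pitch on the A2 string lies at fret 4 + 17 = 21.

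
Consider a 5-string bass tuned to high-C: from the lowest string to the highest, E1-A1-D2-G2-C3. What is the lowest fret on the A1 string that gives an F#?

9

From A1, count semitones up the chromatic scale until reaching F#: A–A#–B–C–C#–D–D#–E–F–F# — 9 steps.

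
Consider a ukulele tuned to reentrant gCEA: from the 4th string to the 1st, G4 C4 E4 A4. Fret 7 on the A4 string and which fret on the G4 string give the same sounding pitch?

Fret 7 on A4 is MIDI 69 + 7 = 76 (E5). On the G4 string (open MIDI 67), that pitch is 76 − 67 = fret 9.

9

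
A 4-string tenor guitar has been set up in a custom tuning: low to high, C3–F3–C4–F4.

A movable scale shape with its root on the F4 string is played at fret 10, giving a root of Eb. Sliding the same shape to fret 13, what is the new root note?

Gb

Moving from fret 10 to fret 13 shifts the root by 3 semitones.
Eb up 3 semitones is Gb.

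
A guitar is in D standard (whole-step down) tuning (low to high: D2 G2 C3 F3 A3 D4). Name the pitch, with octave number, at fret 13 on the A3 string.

A3 is MIDI 57. Adding 13 gives 70, which is A#4.

A#4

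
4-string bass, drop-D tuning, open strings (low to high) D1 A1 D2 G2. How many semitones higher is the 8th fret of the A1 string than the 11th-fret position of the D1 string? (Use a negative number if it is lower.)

4 semitones

A1 at fret 8 → F2 (MIDI 41); D1 at fret 11 → C#2 (MIDI 37).
41 − 37 = 4, so the two pitches are 4 semitones apart.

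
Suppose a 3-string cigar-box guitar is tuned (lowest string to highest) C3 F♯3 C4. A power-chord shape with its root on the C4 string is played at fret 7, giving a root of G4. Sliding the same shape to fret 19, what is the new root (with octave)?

G5

Moving from fret 7 to fret 19 shifts the root by 12 semitones.
G4 up 12 semitones is G5.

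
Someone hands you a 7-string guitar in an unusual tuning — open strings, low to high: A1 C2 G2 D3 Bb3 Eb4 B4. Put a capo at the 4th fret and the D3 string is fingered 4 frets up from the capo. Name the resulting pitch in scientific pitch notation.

Bb3

The capo raises the open D3 by 4 semitones to Gb3; fretting 4 more gives D3 + 4 + 4 = D3 + 8 semitones = Bb3.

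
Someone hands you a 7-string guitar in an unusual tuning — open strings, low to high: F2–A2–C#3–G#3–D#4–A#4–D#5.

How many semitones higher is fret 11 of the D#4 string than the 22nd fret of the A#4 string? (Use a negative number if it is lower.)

-18 semitones

D#4 at fret 11 → D5 (MIDI 74); A#4 at fret 22 → G#6 (MIDI 92).
74 − 92 = -18, so the two pitches are 18 semitones apart.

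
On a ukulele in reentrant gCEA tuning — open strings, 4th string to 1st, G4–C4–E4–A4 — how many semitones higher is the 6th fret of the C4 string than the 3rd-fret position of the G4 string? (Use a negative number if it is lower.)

-4 semitones

C4 at fret 6 → F#4 (MIDI 66); G4 at fret 3 → A#4 (MIDI 70).
66 − 70 = -4, so the two pitches are 4 semitones apart.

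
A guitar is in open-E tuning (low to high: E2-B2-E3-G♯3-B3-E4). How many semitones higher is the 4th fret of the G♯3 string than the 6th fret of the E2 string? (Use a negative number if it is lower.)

14 semitones

G♯3 at fret 4 → C4 (MIDI 60); E2 at fret 6 → A♯2 (MIDI 46).
60 − 46 = 14, so the two pitches are 14 semitones apart.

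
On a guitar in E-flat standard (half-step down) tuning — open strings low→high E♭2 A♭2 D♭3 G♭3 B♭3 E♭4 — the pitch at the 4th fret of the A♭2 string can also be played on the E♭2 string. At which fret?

9

A♭2 at fret 4 is A♭2 + 4 semitones = C3.
The open E♭2 string is 5 semitones below the open A♭2, so the same pitch on the E♭2 string lies at fret 4 + 5 = 9.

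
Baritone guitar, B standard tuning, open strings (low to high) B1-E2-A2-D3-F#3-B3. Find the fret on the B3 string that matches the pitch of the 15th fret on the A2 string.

1

Fret 15 on A2 is MIDI 45 + 15 = 60 (C4). On the B3 string (open MIDI 59), that pitch is 60 − 59 = fret 1.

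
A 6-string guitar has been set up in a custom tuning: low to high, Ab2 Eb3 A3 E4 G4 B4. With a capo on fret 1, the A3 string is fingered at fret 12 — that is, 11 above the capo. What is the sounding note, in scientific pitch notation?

A4

The capo raises the open A3 by 1 semitone to Bb3; fretting 11 more gives A3 + 1 + 11 = A3 + 12 semitones = A4.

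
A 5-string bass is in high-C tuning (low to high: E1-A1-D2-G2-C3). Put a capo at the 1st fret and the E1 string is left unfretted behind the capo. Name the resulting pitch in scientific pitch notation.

F1

The capo raises the open E1 by 1 semitone to F1; fretting 0 more gives E1 + 1 + 0 = E1 + 1 semitone = F1.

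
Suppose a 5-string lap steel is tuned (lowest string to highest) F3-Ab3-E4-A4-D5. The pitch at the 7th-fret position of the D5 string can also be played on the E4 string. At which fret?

Fret 7 on D5 is MIDI 74 + 7 = 81 (A5). On the E4 string (open MIDI 64), that pitch is 81 − 64 = fret 17.

17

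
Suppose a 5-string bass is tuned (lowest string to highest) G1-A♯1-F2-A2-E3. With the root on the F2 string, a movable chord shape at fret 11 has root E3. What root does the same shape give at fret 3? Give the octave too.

G♯2

Moving from fret 11 to fret 3 shifts the root by -8 semitones.
E3 down 8 semitones is G♯2.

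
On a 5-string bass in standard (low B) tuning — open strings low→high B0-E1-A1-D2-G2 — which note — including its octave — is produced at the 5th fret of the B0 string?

E1

B0 is MIDI 23. Adding 5 gives 28, which is E1.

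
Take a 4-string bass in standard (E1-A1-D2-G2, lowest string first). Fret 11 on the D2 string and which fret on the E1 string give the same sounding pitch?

21

D2 at fret 11 is D2 + 11 semitones = C#3.
The open E1 string is 10 semitones below the open D2, so the same pitch on the E1 string lies at fret 11 + 10 = 21.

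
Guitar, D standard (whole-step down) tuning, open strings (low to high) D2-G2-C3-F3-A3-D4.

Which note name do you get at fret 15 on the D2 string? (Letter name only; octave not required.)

D2 is MIDI 38. Adding 15 gives 53; 53 mod 12 = 5, i.e. F.

F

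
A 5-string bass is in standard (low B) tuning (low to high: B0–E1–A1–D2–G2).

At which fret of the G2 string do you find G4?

24

G4 is 24 semitones above the open G2 (G–G#–A–A#–…–F–F#–G), so it sits at fret 24.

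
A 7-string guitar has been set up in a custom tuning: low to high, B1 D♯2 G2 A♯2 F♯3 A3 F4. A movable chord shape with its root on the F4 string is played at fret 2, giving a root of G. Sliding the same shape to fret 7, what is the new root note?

Moving from fret 2 to fret 7 shifts the root by 5 semitones.
G up 5 semitones is C.

C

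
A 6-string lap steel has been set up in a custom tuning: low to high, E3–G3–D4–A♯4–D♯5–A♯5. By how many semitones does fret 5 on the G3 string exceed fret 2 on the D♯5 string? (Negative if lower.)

G3 at fret 5 → C4 (MIDI 60); D♯5 at fret 2 → F5 (MIDI 77).
60 − 77 = -17, so the two pitches are 17 semitones apart.

-17 semitones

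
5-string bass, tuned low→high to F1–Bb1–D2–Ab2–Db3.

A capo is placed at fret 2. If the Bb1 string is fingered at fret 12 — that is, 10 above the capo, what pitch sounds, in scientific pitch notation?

Bb2

The capo raises the open Bb1 by 2 semitones to C2; fretting 10 more gives Bb1 + 2 + 10 = Bb1 + 12 semitones = Bb2.
(Also written A#.)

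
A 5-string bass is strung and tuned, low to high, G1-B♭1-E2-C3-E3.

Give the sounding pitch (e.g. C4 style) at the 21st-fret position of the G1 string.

E3

G1 is MIDI 31. Adding 21 gives 52, which is E3.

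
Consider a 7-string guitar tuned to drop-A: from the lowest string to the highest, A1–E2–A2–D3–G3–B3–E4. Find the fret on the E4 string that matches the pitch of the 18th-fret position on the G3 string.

9

G3 at fret 18 is G3 + 18 semitones = C#5.
The open E4 string is 9 semitones above the open G3, so the same pitch on the E4 string lies at fret 18 − 9 = 9.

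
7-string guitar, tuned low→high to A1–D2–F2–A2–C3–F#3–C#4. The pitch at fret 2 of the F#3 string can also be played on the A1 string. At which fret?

F#3 at fret 2 is F#3 + 2 semitones = G#3.
The open A1 string is 21 semitones below the open F#3, so the same pitch on the A1 string lies at fret 2 + 21 = 23.

23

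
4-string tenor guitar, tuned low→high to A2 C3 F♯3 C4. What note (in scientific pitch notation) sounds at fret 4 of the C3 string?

E3

C3 is MIDI 48. Adding 4 gives 52, which is E3.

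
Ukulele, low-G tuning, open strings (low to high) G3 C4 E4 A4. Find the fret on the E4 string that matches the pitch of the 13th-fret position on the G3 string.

4

Fret 13 on G3 is MIDI 55 + 13 = 68 (G♯4). On the E4 string (open MIDI 64), that pitch is 68 − 64 = fret 4.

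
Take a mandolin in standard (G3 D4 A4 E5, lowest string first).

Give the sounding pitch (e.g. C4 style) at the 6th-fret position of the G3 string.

C#4

G3 is MIDI 55. Adding 6 gives 61, which is C#4.
(Equivalently spelled Db4.)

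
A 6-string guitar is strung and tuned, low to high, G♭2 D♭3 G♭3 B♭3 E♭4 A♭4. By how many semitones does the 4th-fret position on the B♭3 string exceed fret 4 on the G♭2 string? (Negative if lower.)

16 semitones

B♭3 at fret 4 → D4 (MIDI 62); G♭2 at fret 4 → B♭2 (MIDI 46).
62 − 46 = 16, so the two pitches are 16 semitones apart.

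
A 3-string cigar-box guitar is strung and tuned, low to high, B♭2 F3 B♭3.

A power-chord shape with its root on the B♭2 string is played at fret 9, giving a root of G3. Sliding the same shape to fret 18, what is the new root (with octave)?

E4

Moving from fret 9 to fret 18 shifts the root by 9 semitones.
G3 up 9 semitones is E4.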